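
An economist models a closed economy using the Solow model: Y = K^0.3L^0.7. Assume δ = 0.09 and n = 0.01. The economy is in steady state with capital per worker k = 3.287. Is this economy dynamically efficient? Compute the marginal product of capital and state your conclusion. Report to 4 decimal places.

dynamically efficient; MPK ≈ 0.1304

Break-even investment rate: n + δ = 0.01 + 0.09 = 0.1.
MPK = 0.3·k^(0.3−1) = 0.3·3.287^(-0.7) ≈ 0.1304.
MPK > 0.1, so the economy is dynamically efficient (under-saving).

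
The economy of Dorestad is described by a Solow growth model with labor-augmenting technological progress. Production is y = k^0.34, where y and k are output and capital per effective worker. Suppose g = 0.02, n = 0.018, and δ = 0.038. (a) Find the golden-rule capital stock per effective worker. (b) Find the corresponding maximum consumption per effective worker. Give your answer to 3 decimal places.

(a) k_gold ≈ 9.680; (b) c_gold ≈ 1.428

n + g + δ = 0.018 + 0.02 + 0.038 = 0.076.
Setting f'(k) = n+g+δ gives 0.34·k^(0.34−1) = 0.076, hence k_gold = (0.34/0.076)^(1/0.66) ≈ 9.6796.
y_gold = 9.6796^0.34 ≈ 2.1637; c_gold = y_gold − 0.076·k_gold ≈ 1.4280.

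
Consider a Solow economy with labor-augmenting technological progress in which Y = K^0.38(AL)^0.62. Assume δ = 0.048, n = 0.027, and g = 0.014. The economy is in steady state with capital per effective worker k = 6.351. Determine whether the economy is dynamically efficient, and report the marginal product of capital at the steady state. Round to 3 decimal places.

dynamically efficient; MPK ≈ 0.121

n + g + δ = 0.027 + 0.014 + 0.048 = 0.089.
MPK = 0.38·k^(0.38−1) = 0.38·6.351^(-0.62) ≈ 0.1208.
MPK > 0.089, so the economy is dynamically efficient (under-saving).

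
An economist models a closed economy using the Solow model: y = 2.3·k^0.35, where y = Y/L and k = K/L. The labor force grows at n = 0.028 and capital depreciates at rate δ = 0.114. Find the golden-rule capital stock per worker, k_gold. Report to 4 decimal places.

k_gold ≈ 14.4292

Break-even investment rate: n + δ = 0.028 + 0.114 = 0.142.
At the golden rule the marginal product of capital equals n+δ: 0.35·2.3·k^(0.35−1) = 0.142. Solving, k_gold = (0.35·2.3/0.142)^(1/0.65) ≈ 14.4292.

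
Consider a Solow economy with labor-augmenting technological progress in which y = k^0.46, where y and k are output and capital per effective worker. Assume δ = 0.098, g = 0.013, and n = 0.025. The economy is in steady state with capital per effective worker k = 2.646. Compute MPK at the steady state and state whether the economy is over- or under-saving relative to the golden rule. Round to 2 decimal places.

n + g + δ = 0.025 + 0.013 + 0.098 = 0.136.
MPK = 0.46·k^(0.46−1) = 0.46·2.646^(-0.54) ≈ 0.2720.
MPK > 0.136, so the economy is dynamically efficient (under-saving).

under-saving; MPK ≈ 0.27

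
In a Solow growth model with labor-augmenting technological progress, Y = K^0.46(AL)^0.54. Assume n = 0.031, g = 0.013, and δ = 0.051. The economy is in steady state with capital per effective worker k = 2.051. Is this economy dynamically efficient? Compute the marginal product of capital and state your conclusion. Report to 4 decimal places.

The effective depreciation rate is n + g + δ = 0.031 + 0.013 + 0.051 = 0.095.
MPK = 0.46·k^(0.46−1) = 0.46·2.051^(-0.54) ≈ 0.3121.
MPK > 0.095, so the economy is dynamically efficient (under-saving).

dynamically efficient; MPK ≈ 0.3121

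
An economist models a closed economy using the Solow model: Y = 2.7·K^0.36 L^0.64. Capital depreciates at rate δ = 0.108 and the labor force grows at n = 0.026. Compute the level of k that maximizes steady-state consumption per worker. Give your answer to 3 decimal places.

k_gold ≈ 22.112

Break-even investment rate: n + δ = 0.026 + 0.108 = 0.134.
Golden rule sets MPK = n+δ: 0.36·2.7·k^(0.36−1) = 0.134, so k_gold = (0.36·2.7/0.134)^(1/0.64) ≈ 22.1120.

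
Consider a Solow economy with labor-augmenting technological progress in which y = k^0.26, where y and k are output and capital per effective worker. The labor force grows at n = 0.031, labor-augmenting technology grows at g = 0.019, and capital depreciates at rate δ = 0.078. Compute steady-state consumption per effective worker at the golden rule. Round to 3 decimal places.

c_gold ≈ 0.949

Break-even investment rate: n + g + δ = 0.031 + 0.019 + 0.078 = 0.128.
Maximizing c = f(k) − (n+g+δ)·k gives f'(k) = n+g+δ, i.e. 0.26·k^(0.26−1) = 0.128, so k_gold = (0.26/0.128)^(1/0.74) ≈ 2.6055.
y_gold = 2.6055^0.26 ≈ 1.2827.
c_gold = y_gold − (n+g+δ)·k_gold = 1.2827 − 0.128·2.6055 ≈ 0.9492.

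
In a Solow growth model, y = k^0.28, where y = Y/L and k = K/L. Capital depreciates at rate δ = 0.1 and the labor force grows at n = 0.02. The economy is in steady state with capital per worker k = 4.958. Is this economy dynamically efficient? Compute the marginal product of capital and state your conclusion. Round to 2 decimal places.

Break-even investment rate: n + δ = 0.02 + 0.1 = 0.12.
MPK = 0.28·k^(0.28−1) = 0.28·4.958^(-0.72) ≈ 0.0884.
MPK < 0.12, so the economy is dynamically inefficient (over-saving).

dynamically inefficient; MPK ≈ 0.09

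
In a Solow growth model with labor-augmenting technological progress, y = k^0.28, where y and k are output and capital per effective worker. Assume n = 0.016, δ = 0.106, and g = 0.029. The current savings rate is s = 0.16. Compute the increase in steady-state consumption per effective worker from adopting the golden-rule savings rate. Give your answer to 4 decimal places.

Capital per effective worker breaks even when investment replaces (n + g + δ)·k; here n + g + δ = 0.151.
Current steady state (s = 0.16): k* = (0.16/0.151)^(1/0.72) ≈ 1.0837, y* = 1.0837^0.28 ≈ 1.0228, c* = (1−0.16)·1.0228 ≈ 0.8591.
At the golden rule the marginal product of capital equals n+g+δ: 0.28·k^(0.28−1) = 0.151. Solving, k_gold = (0.28/0.151)^(1/0.72) ≈ 2.3576.
y_gold = 2.3576^0.28 ≈ 1.2714, c_gold = y_gold − 0.151·k_gold ≈ 0.9154.
Gain: Δc = 0.9154 − 0.8591 ≈ 0.0563.

Δc ≈ 0.0563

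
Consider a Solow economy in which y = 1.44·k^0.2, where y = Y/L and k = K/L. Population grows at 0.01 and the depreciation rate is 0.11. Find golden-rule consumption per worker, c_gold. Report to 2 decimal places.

c_gold ≈ 1.43

n + δ = 0.01 + 0.11 = 0.12.
Setting f'(k) = n+δ gives 0.2·1.44·k^(0.2−1) = 0.12, hence k_gold = (0.2·1.44/0.12)^(1/0.8) ≈ 2.9872.
y_gold = 1.44·2.9872^0.2 ≈ 1.7923.
c_gold = y_gold − (n+δ)·k_gold = 1.7923 − 0.12·2.9872 ≈ 1.4339.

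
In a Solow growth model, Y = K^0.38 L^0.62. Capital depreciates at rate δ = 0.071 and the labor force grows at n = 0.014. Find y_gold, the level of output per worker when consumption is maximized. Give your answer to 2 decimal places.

Break-even investment rate: n + δ = 0.014 + 0.071 = 0.085.
Maximizing c = f(k) − (n+δ)·k gives f'(k) = n+δ, i.e. 0.38·k^(0.38−1) = 0.085, so k_gold = (0.38/0.085)^(1/0.62) ≈ 11.1937.
Output: y_gold = k_gold^0.38 = 11.1937^0.38 ≈ 2.5039.

y_gold ≈ 2.50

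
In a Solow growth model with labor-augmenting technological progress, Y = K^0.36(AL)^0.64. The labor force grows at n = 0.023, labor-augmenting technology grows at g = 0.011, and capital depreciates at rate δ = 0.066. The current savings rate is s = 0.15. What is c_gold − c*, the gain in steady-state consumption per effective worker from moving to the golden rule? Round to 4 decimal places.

Capital per effective worker breaks even when investment replaces (n + g + δ)·k; here n + g + δ = 0.1.
Current steady state (s = 0.15): k* = (0.15/0.1)^(1/0.64) ≈ 1.8843, y* = 1.8843^0.36 ≈ 1.2562, c* = (1−0.15)·1.2562 ≈ 1.0678.
Maximizing c = f(k) − (n+g+δ)·k gives f'(k) = n+g+δ, i.e. 0.36·k^(0.36−1) = 0.1, so k_gold = (0.36/0.1)^(1/0.64) ≈ 7.3998.
y_gold = 7.3998^0.36 ≈ 2.0555, c_gold = y_gold − 0.1·k_gold ≈ 1.3155.
Gain: Δc = 1.3155 − 1.0678 ≈ 0.2478.

Δc ≈ 0.2478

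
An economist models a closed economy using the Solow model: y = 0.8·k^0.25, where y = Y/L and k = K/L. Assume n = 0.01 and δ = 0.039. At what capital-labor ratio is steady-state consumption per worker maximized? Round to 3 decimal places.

k_gold ≈ 6.523

n + δ = 0.01 + 0.039 = 0.049.
Maximizing c = f(k) − (n+δ)·k gives f'(k) = n+δ, i.e. 0.25·0.8·k^(0.25−1) = 0.049, so k_gold = (0.25·0.8/0.049)^(1/0.75) ≈ 6.5230.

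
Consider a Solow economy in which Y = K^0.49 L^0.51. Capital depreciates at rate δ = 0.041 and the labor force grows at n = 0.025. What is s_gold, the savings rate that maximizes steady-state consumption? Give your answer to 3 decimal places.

Capital per worker breaks even when investment replaces (n + δ)·k; here n + δ = 0.066.
At the golden rule MPK = n+δ, and in any Cobb-Douglas steady state s = (n+δ)·k/y = MPK·k/y = capital's share 0.49.

s_gold = 0.490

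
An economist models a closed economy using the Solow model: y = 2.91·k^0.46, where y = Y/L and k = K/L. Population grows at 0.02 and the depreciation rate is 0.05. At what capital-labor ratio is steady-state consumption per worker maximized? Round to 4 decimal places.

n + δ = 0.02 + 0.05 = 0.07.
Setting f'(k) = n+δ gives 0.46·2.91·k^(0.46−1) = 0.07, hence k_gold = (0.46·2.91/0.07)^(1/0.54) ≈ 236.1815.

k_gold ≈ 236.1815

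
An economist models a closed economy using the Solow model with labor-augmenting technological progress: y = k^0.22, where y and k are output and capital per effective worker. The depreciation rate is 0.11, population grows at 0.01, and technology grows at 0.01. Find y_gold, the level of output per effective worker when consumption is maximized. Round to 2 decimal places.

Capital per effective worker breaks even when investment replaces (n + g + δ)·k; here n + g + δ = 0.13.
Golden rule sets MPK = n+g+δ: 0.22·k^(0.22−1) = 0.13, so k_gold = (0.22/0.13)^(1/0.78) ≈ 1.9630.
Output: y_gold = k_gold^0.22 = 1.9630^0.22 ≈ 1.1600.

y_gold ≈ 1.16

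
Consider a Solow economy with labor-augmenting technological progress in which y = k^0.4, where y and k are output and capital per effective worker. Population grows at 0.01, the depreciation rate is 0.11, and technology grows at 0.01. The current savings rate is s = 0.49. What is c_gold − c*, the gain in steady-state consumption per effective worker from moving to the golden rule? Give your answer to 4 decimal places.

n + g + δ = 0.01 + 0.01 + 0.11 = 0.13.
Current steady state (s = 0.49): k* = (0.49/0.13)^(1/0.6) ≈ 9.1290, y* = 9.1290^0.4 ≈ 2.4220, c* = (1−0.49)·2.4220 ≈ 1.2352.
At the golden rule the marginal product of capital equals n+g+δ: 0.4·k^(0.4−1) = 0.13. Solving, k_gold = (0.4/0.13)^(1/0.6) ≈ 6.5092.
y_gold = 6.5092^0.4 ≈ 2.1155, c_gold = y_gold − 0.13·k_gold ≈ 1.2693.
Gain: Δc = 1.2693 − 1.2352 ≈ 0.0341.

Δc ≈ 0.0341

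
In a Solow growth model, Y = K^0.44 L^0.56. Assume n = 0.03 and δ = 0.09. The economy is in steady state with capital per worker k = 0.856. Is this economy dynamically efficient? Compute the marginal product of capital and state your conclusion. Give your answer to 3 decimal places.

The effective depreciation rate is n + δ = 0.03 + 0.09 = 0.12.
MPK = 0.44·k^(0.44−1) = 0.44·0.856^(-0.56) ≈ 0.4800.
MPK > 0.12, so the economy is dynamically efficient (under-saving).

dynamically efficient; MPK ≈ 0.480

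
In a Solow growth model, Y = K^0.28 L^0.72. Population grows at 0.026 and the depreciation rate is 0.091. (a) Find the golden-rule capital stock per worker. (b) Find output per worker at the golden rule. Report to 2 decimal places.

(a) k_gold ≈ 3.36; (b) y_gold ≈ 1.40

Break-even investment rate: n + δ = 0.026 + 0.091 = 0.117.
Maximizing c = f(k) − (n+δ)·k gives f'(k) = n+δ, i.e. 0.28·k^(0.28−1) = 0.117, so k_gold = (0.28/0.117)^(1/0.72) ≈ 3.3601.
y_gold = 3.3601^0.28 ≈ 1.4040.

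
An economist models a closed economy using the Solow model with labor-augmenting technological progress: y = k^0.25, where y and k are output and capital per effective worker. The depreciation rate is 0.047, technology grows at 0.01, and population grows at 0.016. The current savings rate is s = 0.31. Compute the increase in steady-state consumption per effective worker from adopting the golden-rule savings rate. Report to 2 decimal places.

Δc ≈ 0.01

Capital per effective worker breaks even when investment replaces (n + g + δ)·k; here n + g + δ = 0.073.
Current steady state (s = 0.31): k* = (0.31/0.073)^(1/0.75) ≈ 6.8768, y* = 6.8768^0.25 ≈ 1.6194, c* = (1−0.31)·1.6194 ≈ 1.1174.
At the golden rule the marginal product of capital equals n+g+δ: 0.25·k^(0.25−1) = 0.073. Solving, k_gold = (0.25/0.073)^(1/0.75) ≈ 5.1621.
y_gold = 5.1621^0.25 ≈ 1.5073, c_gold = y_gold − 0.073·k_gold ≈ 1.1305.
Gain: Δc = 1.1305 − 1.1174 ≈ 0.0131.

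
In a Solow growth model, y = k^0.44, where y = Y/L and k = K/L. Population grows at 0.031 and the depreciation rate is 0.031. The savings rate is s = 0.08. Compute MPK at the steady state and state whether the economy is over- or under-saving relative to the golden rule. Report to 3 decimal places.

under-saving; MPK ≈ 0.341

Break-even investment rate: n + δ = 0.031 + 0.031 = 0.062.
Steady-state k*: s·k^0.44 = 0.062·k gives k* = (0.08/0.062)^(1/0.56) ≈ 1.5764.
MPK = 0.44·1.5764^(-0.56) ≈ 0.3410.
MPK > n+δ = 0.062, so the economy is dynamically efficient (under-saving).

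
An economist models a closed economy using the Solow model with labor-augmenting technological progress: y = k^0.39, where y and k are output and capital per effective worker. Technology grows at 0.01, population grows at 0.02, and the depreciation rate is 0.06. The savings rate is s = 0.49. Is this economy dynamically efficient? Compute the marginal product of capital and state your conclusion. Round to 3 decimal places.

Capital per effective worker breaks even when investment replaces (n + g + δ)·k; here n + g + δ = 0.09.
Steady-state k*: s·k^0.39 = 0.09·k gives k* = (0.49/0.09)^(1/0.61) ≈ 16.0872.
MPK = 0.39·16.0872^(-0.61) ≈ 0.0716.
MPK < n+g+δ = 0.09, so the economy is dynamically inefficient (over-saving).

dynamically inefficient; MPK ≈ 0.072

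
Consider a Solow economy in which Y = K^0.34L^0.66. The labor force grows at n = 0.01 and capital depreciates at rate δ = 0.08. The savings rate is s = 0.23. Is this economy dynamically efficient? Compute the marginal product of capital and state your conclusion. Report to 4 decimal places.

n + δ = 0.01 + 0.08 = 0.09.
Steady-state k*: s·k^0.34 = 0.09·k gives k* = (0.23/0.09)^(1/0.66) ≈ 4.1438.
MPK = 0.34·4.1438^(-0.66) ≈ 0.1330.
MPK > n+δ = 0.09, so the economy is dynamically efficient (under-saving).

dynamically efficient; MPK ≈ 0.1330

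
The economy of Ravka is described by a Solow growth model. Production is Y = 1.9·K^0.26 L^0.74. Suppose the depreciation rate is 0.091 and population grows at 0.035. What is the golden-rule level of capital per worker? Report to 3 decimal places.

k_gold ≈ 6.336

Capital per worker breaks even when investment replaces (n + δ)·k; here n + δ = 0.126.
Setting f'(k) = n+δ gives 0.26·1.9·k^(0.26−1) = 0.126, hence k_gold = (0.26·1.9/0.126)^(1/0.74) ≈ 6.3363.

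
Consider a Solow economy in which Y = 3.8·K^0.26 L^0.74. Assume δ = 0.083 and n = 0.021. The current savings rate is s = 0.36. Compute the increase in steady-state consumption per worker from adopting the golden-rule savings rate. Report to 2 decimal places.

n + δ = 0.021 + 0.083 = 0.104.
Current steady state (s = 0.36): k* = (0.36·3.8/0.104)^(1/0.74) ≈ 32.5262, y* = 3.8·32.5262^0.26 ≈ 9.3965, c* = (1−0.36)·9.3965 ≈ 6.0137.
Setting f'(k) = n+δ gives 0.26·3.8·k^(0.26−1) = 0.104, hence k_gold = (0.26·3.8/0.104)^(1/0.74) ≈ 20.9531.
y_gold = 3.8·20.9531^0.26 ≈ 8.3812, c_gold = y_gold − 0.104·k_gold ≈ 6.2021.
Gain: Δc = 6.2021 − 6.0137 ≈ 0.1884.

Δc ≈ 0.19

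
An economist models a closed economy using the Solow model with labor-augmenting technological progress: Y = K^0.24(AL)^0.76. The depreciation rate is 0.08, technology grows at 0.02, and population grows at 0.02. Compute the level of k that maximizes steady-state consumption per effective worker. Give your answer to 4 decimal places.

k_gold ≈ 2.4894

n + g + δ = 0.02 + 0.02 + 0.08 = 0.12.
Golden rule sets MPK = n+g+δ: 0.24·k^(0.24−1) = 0.12, so k_gold = (0.24/0.12)^(1/0.76) ≈ 2.4894.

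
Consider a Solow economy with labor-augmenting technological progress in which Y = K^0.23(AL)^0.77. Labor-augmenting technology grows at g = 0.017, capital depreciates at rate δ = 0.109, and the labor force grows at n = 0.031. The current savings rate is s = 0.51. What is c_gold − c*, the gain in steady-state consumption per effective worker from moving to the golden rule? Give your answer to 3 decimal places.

Δc ≈ 0.166

The effective depreciation rate is n + g + δ = 0.031 + 0.017 + 0.109 = 0.157.
Current steady state (s = 0.51): k* = (0.51/0.157)^(1/0.77) ≈ 4.6186, y* = 4.6186^0.23 ≈ 1.4218, c* = (1−0.51)·1.4218 ≈ 0.6967.
At the golden rule the marginal product of capital equals n+g+δ: 0.23·k^(0.23−1) = 0.157. Solving, k_gold = (0.23/0.157)^(1/0.77) ≈ 1.6420.
y_gold = 1.6420^0.23 ≈ 1.1208, c_gold = y_gold − 0.157·k_gold ≈ 0.8630.
Gain: Δc = 0.8630 − 0.6967 ≈ 0.1663.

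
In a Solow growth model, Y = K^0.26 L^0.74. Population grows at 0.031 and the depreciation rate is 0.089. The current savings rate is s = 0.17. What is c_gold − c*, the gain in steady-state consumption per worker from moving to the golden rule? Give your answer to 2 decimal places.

Capital per worker breaks even when investment replaces (n + δ)·k; here n + δ = 0.12.
Current steady state (s = 0.17): k* = (0.17/0.12)^(1/0.74) ≈ 1.6011, y* = 1.6011^0.26 ≈ 1.1302, c* = (1−0.17)·1.1302 ≈ 0.9381.
Maximizing c = f(k) − (n+δ)·k gives f'(k) = n+δ, i.e. 0.26·k^(0.26−1) = 0.12, so k_gold = (0.26/0.12)^(1/0.74) ≈ 2.8430.
y_gold = 2.8430^0.26 ≈ 1.3121, c_gold = y_gold − 0.12·k_gold ≈ 0.9710.
Gain: Δc = 0.9710 − 0.9381 ≈ 0.0329.

Δc ≈ 0.03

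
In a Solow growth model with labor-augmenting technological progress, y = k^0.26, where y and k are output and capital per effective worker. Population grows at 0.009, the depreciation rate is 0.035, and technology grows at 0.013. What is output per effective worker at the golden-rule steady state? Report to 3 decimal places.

Capital per effective worker breaks even when investment replaces (n + g + δ)·k; here n + g + δ = 0.057.
Maximizing c = f(k) − (n+g+δ)·k gives f'(k) = n+g+δ, i.e. 0.26·k^(0.26−1) = 0.057, so k_gold = (0.26/0.057)^(1/0.74) ≈ 7.7745.
Output: y_gold = k_gold^0.26 = 7.7745^0.26 ≈ 1.7044.

y_gold ≈ 1.704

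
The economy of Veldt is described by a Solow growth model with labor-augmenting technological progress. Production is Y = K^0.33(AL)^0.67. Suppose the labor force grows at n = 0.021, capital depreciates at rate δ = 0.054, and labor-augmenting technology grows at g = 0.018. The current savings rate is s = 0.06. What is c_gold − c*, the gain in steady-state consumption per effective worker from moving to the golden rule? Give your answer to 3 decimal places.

Δc ≈ 0.493

Capital per effective worker breaks even when investment replaces (n + g + δ)·k; here n + g + δ = 0.093.
Current steady state (s = 0.06): k* = (0.06/0.093)^(1/0.67) ≈ 0.5199, y* = 0.5199^0.33 ≈ 0.8059, c* = (1−0.06)·0.8059 ≈ 0.7575.
Setting f'(k) = n+g+δ gives 0.33·k^(0.33−1) = 0.093, hence k_gold = (0.33/0.093)^(1/0.67) ≈ 6.6213.
y_gold = 6.6213^0.33 ≈ 1.8660, c_gold = y_gold − 0.093·k_gold ≈ 1.2502.
Gain: Δc = 1.2502 − 0.7575 ≈ 0.4927.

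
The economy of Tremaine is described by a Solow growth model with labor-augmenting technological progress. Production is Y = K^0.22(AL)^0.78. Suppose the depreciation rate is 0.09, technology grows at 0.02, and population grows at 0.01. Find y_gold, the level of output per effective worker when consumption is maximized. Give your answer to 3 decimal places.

y_gold ≈ 1.186

n + g + δ = 0.01 + 0.02 + 0.09 = 0.12.
Maximizing c = f(k) − (n+g+δ)·k gives f'(k) = n+g+δ, i.e. 0.22·k^(0.22−1) = 0.12, so k_gold = (0.22/0.12)^(1/0.78) ≈ 2.1751.
Output: y_gold = k_gold^0.22 = 2.1751^0.22 ≈ 1.1864.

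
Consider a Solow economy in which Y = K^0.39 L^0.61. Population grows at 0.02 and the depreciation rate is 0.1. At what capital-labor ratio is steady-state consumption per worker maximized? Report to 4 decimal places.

Break-even investment rate: n + δ = 0.02 + 0.1 = 0.12.
Setting f'(k) = n+δ gives 0.39·k^(0.39−1) = 0.12, hence k_gold = (0.39/0.12)^(1/0.61) ≈ 6.9048.

k_gold ≈ 6.9048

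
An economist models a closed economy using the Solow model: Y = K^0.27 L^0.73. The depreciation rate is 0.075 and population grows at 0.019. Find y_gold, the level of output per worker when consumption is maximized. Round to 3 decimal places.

y_gold ≈ 1.477

Capital per worker breaks even when investment replaces (n + δ)·k; here n + δ = 0.094.
At the golden rule the marginal product of capital equals n+δ: 0.27·k^(0.27−1) = 0.094. Solving, k_gold = (0.27/0.094)^(1/0.73) ≈ 4.2435.
Output: y_gold = k_gold^0.27 = 4.2435^0.27 ≈ 1.4774.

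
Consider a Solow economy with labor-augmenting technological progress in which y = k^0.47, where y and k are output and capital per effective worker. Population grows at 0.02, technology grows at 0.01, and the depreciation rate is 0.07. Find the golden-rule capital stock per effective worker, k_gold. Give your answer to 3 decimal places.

Capital per effective worker breaks even when investment replaces (n + g + δ)·k; here n + g + δ = 0.1.
Maximizing c = f(k) − (n+g+δ)·k gives f'(k) = n+g+δ, i.e. 0.47·k^(0.47−1) = 0.1, so k_gold = (0.47/0.1)^(1/0.53) ≈ 18.5400.

k_gold ≈ 18.540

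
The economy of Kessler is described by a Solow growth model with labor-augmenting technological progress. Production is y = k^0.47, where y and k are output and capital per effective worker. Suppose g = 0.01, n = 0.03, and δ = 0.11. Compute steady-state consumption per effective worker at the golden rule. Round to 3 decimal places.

The effective depreciation rate is n + g + δ = 0.03 + 0.01 + 0.11 = 0.15.
Maximizing c = f(k) − (n+g+δ)·k gives f'(k) = n+g+δ, i.e. 0.47·k^(0.47−1) = 0.15, so k_gold = (0.47/0.15)^(1/0.53) ≈ 8.6270.
y_gold = 8.6270^0.47 ≈ 2.7533.
c_gold = y_gold − (n+g+δ)·k_gold = 2.7533 − 0.15·8.6270 ≈ 1.4593.

c_gold ≈ 1.459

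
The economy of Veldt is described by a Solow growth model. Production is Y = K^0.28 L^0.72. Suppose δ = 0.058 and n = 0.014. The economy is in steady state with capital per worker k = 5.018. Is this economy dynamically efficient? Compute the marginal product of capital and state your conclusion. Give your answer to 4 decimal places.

The effective depreciation rate is n + δ = 0.014 + 0.058 = 0.072.
MPK = 0.28·k^(0.28−1) = 0.28·5.018^(-0.72) ≈ 0.0877.
MPK > 0.072, so the economy is dynamically efficient (under-saving).

dynamically efficient; MPK ≈ 0.0877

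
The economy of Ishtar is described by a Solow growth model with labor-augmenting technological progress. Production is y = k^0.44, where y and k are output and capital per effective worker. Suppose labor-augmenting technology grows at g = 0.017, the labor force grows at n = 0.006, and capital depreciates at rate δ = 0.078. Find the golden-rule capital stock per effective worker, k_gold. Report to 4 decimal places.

k_gold ≈ 13.8454

The effective depreciation rate is n + g + δ = 0.006 + 0.017 + 0.078 = 0.101.
At the golden rule the marginal product of capital equals n+g+δ: 0.44·k^(0.44−1) = 0.101. Solving, k_gold = (0.44/0.101)^(1/0.56) ≈ 13.8454.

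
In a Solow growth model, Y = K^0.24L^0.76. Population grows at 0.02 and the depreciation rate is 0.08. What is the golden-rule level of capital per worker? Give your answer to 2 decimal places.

Break-even investment rate: n + δ = 0.02 + 0.08 = 0.1.
Setting f'(k) = n+δ gives 0.24·k^(0.24−1) = 0.1, hence k_gold = (0.24/0.1)^(1/0.76) ≈ 3.1643.

k_gold ≈ 3.16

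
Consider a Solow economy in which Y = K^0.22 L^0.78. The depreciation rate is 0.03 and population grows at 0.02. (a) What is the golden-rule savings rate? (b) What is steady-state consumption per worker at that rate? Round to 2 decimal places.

(a) s_gold = 0.22; (b) c_gold ≈ 1.18

n + δ = 0.02 + 0.03 = 0.05.
For Cobb-Douglas, s_gold equals capital's share: s_gold = 0.22.
Maximizing c = f(k) − (n+δ)·k gives f'(k) = n+δ, i.e. 0.22·k^(0.22−1) = 0.05, so k_gold = (0.22/0.05)^(1/0.78) ≈ 6.6825.
y_gold = 6.6825^0.22 ≈ 1.5188; c_gold = (1−0.22)·y_gold ≈ 1.1846.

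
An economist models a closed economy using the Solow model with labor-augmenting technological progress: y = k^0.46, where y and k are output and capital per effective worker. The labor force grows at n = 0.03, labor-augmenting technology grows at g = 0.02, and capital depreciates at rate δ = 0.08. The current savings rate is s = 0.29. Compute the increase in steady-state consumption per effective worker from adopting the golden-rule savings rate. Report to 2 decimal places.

Δc ≈ 0.18

The effective depreciation rate is n + g + δ = 0.03 + 0.02 + 0.08 = 0.13.
Current steady state (s = 0.29): k* = (0.29/0.13)^(1/0.54) ≈ 4.4186, y* = 4.4186^0.46 ≈ 1.9808, c* = (1−0.29)·1.9808 ≈ 1.4063.
At the golden rule the marginal product of capital equals n+g+δ: 0.46·k^(0.46−1) = 0.13. Solving, k_gold = (0.46/0.13)^(1/0.54) ≈ 10.3830.
y_gold = 10.3830^0.46 ≈ 2.9343, c_gold = y_gold − 0.13·k_gold ≈ 1.5845.
Gain: Δc = 1.5845 − 1.4063 ≈ 0.1782.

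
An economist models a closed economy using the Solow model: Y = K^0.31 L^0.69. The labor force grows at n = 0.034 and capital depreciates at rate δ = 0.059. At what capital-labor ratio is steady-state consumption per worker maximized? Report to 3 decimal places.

Capital per worker breaks even when investment replaces (n + δ)·k; here n + δ = 0.093.
Golden rule sets MPK = n+δ: 0.31·k^(0.31−1) = 0.093, so k_gold = (0.31/0.093)^(1/0.69) ≈ 5.7253.

k_gold ≈ 5.725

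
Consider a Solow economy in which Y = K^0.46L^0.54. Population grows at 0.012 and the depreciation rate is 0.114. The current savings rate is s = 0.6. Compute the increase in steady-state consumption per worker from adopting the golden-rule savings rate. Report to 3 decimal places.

Δc ≈ 0.116

n + δ = 0.012 + 0.114 = 0.126.
Current steady state (s = 0.6): k* = (0.6/0.126)^(1/0.54) ≈ 17.9949, y* = 17.9949^0.46 ≈ 3.7789, c* = (1−0.6)·3.7789 ≈ 1.5116.
Maximizing c = f(k) − (n+δ)·k gives f'(k) = n+δ, i.e. 0.46·k^(0.46−1) = 0.126, so k_gold = (0.46/0.126)^(1/0.54) ≈ 11.0017.
y_gold = 11.0017^0.46 ≈ 3.0135, c_gold = y_gold − 0.126·k_gold ≈ 1.6273.
Gain: Δc = 1.6273 − 1.5116 ≈ 0.1157.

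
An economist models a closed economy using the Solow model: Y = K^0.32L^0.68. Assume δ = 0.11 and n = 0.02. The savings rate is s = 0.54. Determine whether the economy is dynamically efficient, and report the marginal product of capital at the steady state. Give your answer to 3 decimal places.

n + δ = 0.02 + 0.11 = 0.13.
Steady-state k*: s·k^0.32 = 0.13·k gives k* = (0.54/0.13)^(1/0.68) ≈ 8.1187.
MPK = 0.32·8.1187^(-0.68) ≈ 0.0770.
MPK < n+δ = 0.13, so the economy is dynamically inefficient (over-saving).

dynamically inefficient; MPK ≈ 0.077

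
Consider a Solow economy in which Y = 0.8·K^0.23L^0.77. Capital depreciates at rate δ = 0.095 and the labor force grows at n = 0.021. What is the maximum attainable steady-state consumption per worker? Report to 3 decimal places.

Break-even investment rate: n + δ = 0.021 + 0.095 = 0.116.
Golden rule sets MPK = n+δ: 0.23·0.8·k^(0.23−1) = 0.116, so k_gold = (0.23·0.8/0.116)^(1/0.77) ≈ 1.8206.
y_gold = 0.8·1.8206^0.23 ≈ 0.9182.
c_gold = y_gold − (n+δ)·k_gold = 0.9182 − 0.116·1.8206 ≈ 0.7070.

c_gold ≈ 0.707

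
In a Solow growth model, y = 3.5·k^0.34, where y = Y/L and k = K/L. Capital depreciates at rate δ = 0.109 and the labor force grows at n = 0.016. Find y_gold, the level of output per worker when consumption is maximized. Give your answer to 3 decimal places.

n + δ = 0.016 + 0.109 = 0.125.
Maximizing c = f(k) − (n+δ)·k gives f'(k) = n+δ, i.e. 0.34·3.5·k^(0.34−1) = 0.125, so k_gold = (0.34·3.5/0.125)^(1/0.66) ≈ 30.3937.
Output: y_gold = 3.5·k_gold^0.34 = 3.5·30.3937^0.34 ≈ 11.1741.

y_gold ≈ 11.174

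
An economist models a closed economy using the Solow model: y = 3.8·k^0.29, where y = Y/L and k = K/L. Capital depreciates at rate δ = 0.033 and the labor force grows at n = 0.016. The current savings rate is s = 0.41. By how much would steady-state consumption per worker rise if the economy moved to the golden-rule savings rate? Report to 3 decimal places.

n + δ = 0.016 + 0.033 = 0.049.
Current steady state (s = 0.41): k* = (0.41·3.8/0.049)^(1/0.71) ≈ 130.6219, y* = 3.8·130.6219^0.29 ≈ 15.6109, c* = (1−0.41)·15.6109 ≈ 9.2104.
At the golden rule the marginal product of capital equals n+δ: 0.29·3.8·k^(0.29−1) = 0.049. Solving, k_gold = (0.29·3.8/0.049)^(1/0.71) ≈ 80.2056.
y_gold = 3.8·80.2056^0.29 ≈ 13.5520, c_gold = y_gold − 0.049·k_gold ≈ 9.6219.
Gain: Δc = 9.6219 − 9.2104 ≈ 0.4115.

Δc ≈ 0.411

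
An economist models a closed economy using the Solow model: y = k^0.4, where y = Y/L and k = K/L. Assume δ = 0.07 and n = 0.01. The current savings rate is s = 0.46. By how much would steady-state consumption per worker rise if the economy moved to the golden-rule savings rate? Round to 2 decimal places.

Capital per worker breaks even when investment replaces (n + δ)·k; here n + δ = 0.08.
Current steady state (s = 0.46): k* = (0.46/0.08)^(1/0.6) ≈ 18.4550, y* = 18.4550^0.4 ≈ 3.2096, c* = (1−0.46)·3.2096 ≈ 1.7332.
Maximizing c = f(k) − (n+δ)·k gives f'(k) = n+δ, i.e. 0.4·k^(0.4−1) = 0.08, so k_gold = (0.4/0.08)^(1/0.6) ≈ 14.6201.
y_gold = 14.6201^0.4 ≈ 2.9240, c_gold = y_gold − 0.08·k_gold ≈ 1.7544.
Gain: Δc = 1.7544 − 1.7332 ≈ 0.0212.

Δc ≈ 0.02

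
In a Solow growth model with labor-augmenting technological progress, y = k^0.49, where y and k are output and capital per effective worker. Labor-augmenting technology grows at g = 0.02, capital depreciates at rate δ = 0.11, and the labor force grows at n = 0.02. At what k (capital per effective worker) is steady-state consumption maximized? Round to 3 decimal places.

k_gold ≈ 10.187

The effective depreciation rate is n + g + δ = 0.02 + 0.02 + 0.11 = 0.15.
Golden rule sets MPK = n+g+δ: 0.49·k^(0.49−1) = 0.15, so k_gold = (0.49/0.15)^(1/0.51) ≈ 10.1871.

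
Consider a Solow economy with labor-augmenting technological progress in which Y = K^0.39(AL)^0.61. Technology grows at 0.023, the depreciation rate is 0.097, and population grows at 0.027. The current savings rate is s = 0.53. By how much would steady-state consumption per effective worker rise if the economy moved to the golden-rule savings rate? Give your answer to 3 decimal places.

Capital per effective worker breaks even when investment replaces (n + g + δ)·k; here n + g + δ = 0.147.
Current steady state (s = 0.53): k* = (0.53/0.147)^(1/0.61) ≈ 8.1855, y* = 8.1855^0.39 ≈ 2.2703, c* = (1−0.53)·2.2703 ≈ 1.0671.
At the golden rule the marginal product of capital equals n+g+δ: 0.39·k^(0.39−1) = 0.147. Solving, k_gold = (0.39/0.147)^(1/0.61) ≈ 4.9507.
y_gold = 4.9507^0.39 ≈ 1.8660, c_gold = y_gold − 0.147·k_gold ≈ 1.1383.
Gain: Δc = 1.1383 − 1.0671 ≈ 0.0712.

Δc ≈ 0.071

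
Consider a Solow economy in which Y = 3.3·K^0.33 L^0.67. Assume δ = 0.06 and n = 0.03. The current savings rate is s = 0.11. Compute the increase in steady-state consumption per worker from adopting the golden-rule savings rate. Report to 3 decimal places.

Δc ≈ 1.712

Capital per worker breaks even when investment replaces (n + δ)·k; here n + δ = 0.09.
Current steady state (s = 0.11): k* = (0.11·3.3/0.09)^(1/0.67) ≈ 8.0163, y* = 3.3·8.0163^0.33 ≈ 6.5588, c* = (1−0.11)·6.5588 ≈ 5.8374.
At the golden rule the marginal product of capital equals n+δ: 0.33·3.3·k^(0.33−1) = 0.09. Solving, k_gold = (0.33·3.3/0.09)^(1/0.67) ≈ 41.3140.
y_gold = 3.3·41.3140^0.33 ≈ 11.2675, c_gold = y_gold − 0.09·k_gold ≈ 7.5492.
Gain: Δc = 7.5492 − 5.8374 ≈ 1.7118.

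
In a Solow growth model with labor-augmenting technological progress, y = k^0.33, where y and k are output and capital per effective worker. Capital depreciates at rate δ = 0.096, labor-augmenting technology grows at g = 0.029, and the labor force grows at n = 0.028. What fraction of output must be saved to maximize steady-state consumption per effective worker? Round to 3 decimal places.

s_gold = 0.330

Capital per effective worker breaks even when investment replaces (n + g + δ)·k; here n + g + δ = 0.153.
At the golden rule MPK = n+g+δ, and in any Cobb-Douglas steady state s = (n+g+δ)·k/y = MPK·k/y = capital's share 0.33.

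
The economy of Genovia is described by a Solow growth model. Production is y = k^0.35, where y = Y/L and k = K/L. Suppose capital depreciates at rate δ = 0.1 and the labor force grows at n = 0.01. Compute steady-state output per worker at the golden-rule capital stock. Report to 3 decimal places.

Capital per worker breaks even when investment replaces (n + δ)·k; here n + δ = 0.11.
Golden rule sets MPK = n+δ: 0.35·k^(0.35−1) = 0.11, so k_gold = (0.35/0.11)^(1/0.65) ≈ 5.9340.
Output: y_gold = k_gold^0.35 = 5.9340^0.35 ≈ 1.8650.

y_gold ≈ 1.865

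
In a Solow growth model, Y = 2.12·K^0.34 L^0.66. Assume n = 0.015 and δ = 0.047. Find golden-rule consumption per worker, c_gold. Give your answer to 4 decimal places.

c_gold ≈ 4.9515

n + δ = 0.015 + 0.047 = 0.062.
Maximizing c = f(k) − (n+δ)·k gives f'(k) = n+δ, i.e. 0.34·2.12·k^(0.34−1) = 0.062, so k_gold = (0.34·2.12/0.062)^(1/0.66) ≈ 41.1412.
y_gold = 2.12·41.1412^0.34 ≈ 7.5022.
c_gold = y_gold − (n+δ)·k_gold = 7.5022 − 0.062·41.1412 ≈ 4.9515.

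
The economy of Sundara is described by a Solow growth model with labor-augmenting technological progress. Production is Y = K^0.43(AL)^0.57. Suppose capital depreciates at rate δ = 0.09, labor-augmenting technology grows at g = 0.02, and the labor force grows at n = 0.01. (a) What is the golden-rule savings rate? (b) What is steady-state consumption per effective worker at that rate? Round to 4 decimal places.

(a) s_gold = 0.4300; (b) c_gold ≈ 1.4929

n + g + δ = 0.01 + 0.02 + 0.09 = 0.12.
For Cobb-Douglas, s_gold equals capital's share: s_gold = 0.43.
Golden rule sets MPK = n+g+δ: 0.43·k^(0.43−1) = 0.12, so k_gold = (0.43/0.12)^(1/0.57) ≈ 9.3850.
y_gold = 9.3850^0.43 ≈ 2.6191; c_gold = (1−0.43)·y_gold ≈ 1.4929.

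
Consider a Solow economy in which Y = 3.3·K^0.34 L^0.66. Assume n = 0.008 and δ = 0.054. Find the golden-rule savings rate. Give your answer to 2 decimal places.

s_gold = 0.34

Capital per worker breaks even when investment replaces (n + δ)·k; here n + δ = 0.062.
At the golden rule MPK = n+δ, and in any Cobb-Douglas steady state s = (n+δ)·k/y = MPK·k/y = capital's share 0.34.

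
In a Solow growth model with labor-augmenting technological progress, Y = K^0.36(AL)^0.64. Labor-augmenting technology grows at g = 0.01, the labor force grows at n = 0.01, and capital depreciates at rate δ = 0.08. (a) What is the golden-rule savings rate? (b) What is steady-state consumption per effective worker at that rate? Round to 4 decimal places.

(a) s_gold = 0.3600; (b) c_gold ≈ 1.3155

Capital per effective worker breaks even when investment replaces (n + g + δ)·k; here n + g + δ = 0.1.
For Cobb-Douglas, s_gold equals capital's share: s_gold = 0.36.
Maximizing c = f(k) − (n+g+δ)·k gives f'(k) = n+g+δ, i.e. 0.36·k^(0.36−1) = 0.1, so k_gold = (0.36/0.1)^(1/0.64) ≈ 7.3998.
y_gold = 7.3998^0.36 ≈ 2.0555; c_gold = (1−0.36)·y_gold ≈ 1.3155.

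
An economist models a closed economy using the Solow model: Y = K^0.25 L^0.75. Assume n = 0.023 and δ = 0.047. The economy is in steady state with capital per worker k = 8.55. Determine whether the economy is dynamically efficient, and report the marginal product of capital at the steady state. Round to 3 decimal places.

dynamically inefficient; MPK ≈ 0.050

Capital per worker breaks even when investment replaces (n + δ)·k; here n + δ = 0.07.
MPK = 0.25·k^(0.25−1) = 0.25·8.55^(-0.75) ≈ 0.0500.
MPK < 0.07, so the economy is dynamically inefficient (over-saving).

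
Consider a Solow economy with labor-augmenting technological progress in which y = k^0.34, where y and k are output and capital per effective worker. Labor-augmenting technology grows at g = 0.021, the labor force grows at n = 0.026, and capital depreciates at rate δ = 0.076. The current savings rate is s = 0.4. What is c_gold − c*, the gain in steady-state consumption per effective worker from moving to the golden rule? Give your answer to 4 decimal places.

Δc ≈ 0.0128

n + g + δ = 0.026 + 0.021 + 0.076 = 0.123.
Current steady state (s = 0.4): k* = (0.4/0.123)^(1/0.66) ≈ 5.9702, y* = 5.9702^0.34 ≈ 1.8359, c* = (1−0.4)·1.8359 ≈ 1.1015.
Setting f'(k) = n+g+δ gives 0.34·k^(0.34−1) = 0.123, hence k_gold = (0.34/0.123)^(1/0.66) ≈ 4.6671.
y_gold = 4.6671^0.34 ≈ 1.6884, c_gold = y_gold − 0.123·k_gold ≈ 1.1143.
Gain: Δc = 1.1143 − 1.1015 ≈ 0.0128.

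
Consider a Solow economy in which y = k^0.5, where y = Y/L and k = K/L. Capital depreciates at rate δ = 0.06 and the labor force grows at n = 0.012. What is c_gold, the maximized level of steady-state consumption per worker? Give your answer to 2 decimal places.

The effective depreciation rate is n + δ = 0.012 + 0.06 = 0.072.
At the golden rule the marginal product of capital equals n+δ: 0.5·k^(0.5−1) = 0.072. Solving, k_gold = (0.5/0.072)^(1/0.5) ≈ 48.2253.
y_gold = 48.2253^0.5 ≈ 6.9444.
c_gold = y_gold − (n+δ)·k_gold = 6.9444 − 0.072·48.2253 ≈ 3.4722.

c_gold ≈ 3.47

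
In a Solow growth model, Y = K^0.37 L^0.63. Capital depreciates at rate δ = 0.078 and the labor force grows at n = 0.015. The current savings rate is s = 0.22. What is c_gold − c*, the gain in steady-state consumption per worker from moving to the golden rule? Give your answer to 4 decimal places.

n + δ = 0.015 + 0.078 = 0.093.
Current steady state (s = 0.22): k* = (0.22/0.093)^(1/0.63) ≈ 3.9224, y* = 3.9224^0.37 ≈ 1.6581, c* = (1−0.22)·1.6581 ≈ 1.2933.
Maximizing c = f(k) − (n+δ)·k gives f'(k) = n+δ, i.e. 0.37·k^(0.37−1) = 0.093, so k_gold = (0.37/0.093)^(1/0.63) ≈ 8.9523.
y_gold = 8.9523^0.37 ≈ 2.2502, c_gold = y_gold − 0.093·k_gold ≈ 1.4176.
Gain: Δc = 1.4176 − 1.2933 ≈ 0.1243.

Δc ≈ 0.1243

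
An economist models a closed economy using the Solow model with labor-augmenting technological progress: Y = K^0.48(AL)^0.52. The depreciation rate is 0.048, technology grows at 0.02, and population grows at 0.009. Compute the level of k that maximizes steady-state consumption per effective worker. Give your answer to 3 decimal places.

Break-even investment rate: n + g + δ = 0.009 + 0.02 + 0.048 = 0.077.
Golden rule sets MPK = n+g+δ: 0.48·k^(0.48−1) = 0.077, so k_gold = (0.48/0.077)^(1/0.52) ≈ 33.7572.

k_gold ≈ 33.757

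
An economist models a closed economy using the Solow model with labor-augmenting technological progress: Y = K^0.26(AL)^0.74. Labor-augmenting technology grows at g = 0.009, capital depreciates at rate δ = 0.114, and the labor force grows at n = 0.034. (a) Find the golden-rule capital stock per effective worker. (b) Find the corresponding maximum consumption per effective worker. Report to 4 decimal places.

n + g + δ = 0.034 + 0.009 + 0.114 = 0.157.
At the golden rule the marginal product of capital equals n+g+δ: 0.26·k^(0.26−1) = 0.157. Solving, k_gold = (0.26/0.157)^(1/0.74) ≈ 1.9772.
y_gold = 1.9772^0.26 ≈ 1.1939; c_gold = y_gold − 0.157·k_gold ≈ 0.8835.

(a) k_gold ≈ 1.9772; (b) c_gold ≈ 0.8835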